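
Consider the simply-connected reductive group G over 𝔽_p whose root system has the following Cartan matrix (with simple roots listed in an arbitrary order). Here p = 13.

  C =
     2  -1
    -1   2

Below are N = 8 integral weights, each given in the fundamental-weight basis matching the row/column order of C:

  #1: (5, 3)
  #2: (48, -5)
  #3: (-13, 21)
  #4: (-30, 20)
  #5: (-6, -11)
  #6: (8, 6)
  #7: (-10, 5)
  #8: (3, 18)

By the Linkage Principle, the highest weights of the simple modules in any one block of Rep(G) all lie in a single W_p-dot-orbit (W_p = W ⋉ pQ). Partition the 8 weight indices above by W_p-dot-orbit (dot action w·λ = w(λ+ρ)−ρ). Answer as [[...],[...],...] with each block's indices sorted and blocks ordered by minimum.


Dynkin diagram of C (from the 2 off-diagonal −1 entries): A_2.

W_13-reps of the 8 weights in Ā_13 (same 2-coord order as C):

    [1] (6, 4)
    [2] (6, 4)
    [3] (3, 1)
    [4] (3, 5)
    [5] (8, 3)
    [6] (6, 4)
    [7] (6, 3)
    [8] (6, 3)

Grouping the 8 weights by Ā_13-representative: 5 linkage classes.

[[1, 2, 6], [3], [4], [5], [7, 8]]


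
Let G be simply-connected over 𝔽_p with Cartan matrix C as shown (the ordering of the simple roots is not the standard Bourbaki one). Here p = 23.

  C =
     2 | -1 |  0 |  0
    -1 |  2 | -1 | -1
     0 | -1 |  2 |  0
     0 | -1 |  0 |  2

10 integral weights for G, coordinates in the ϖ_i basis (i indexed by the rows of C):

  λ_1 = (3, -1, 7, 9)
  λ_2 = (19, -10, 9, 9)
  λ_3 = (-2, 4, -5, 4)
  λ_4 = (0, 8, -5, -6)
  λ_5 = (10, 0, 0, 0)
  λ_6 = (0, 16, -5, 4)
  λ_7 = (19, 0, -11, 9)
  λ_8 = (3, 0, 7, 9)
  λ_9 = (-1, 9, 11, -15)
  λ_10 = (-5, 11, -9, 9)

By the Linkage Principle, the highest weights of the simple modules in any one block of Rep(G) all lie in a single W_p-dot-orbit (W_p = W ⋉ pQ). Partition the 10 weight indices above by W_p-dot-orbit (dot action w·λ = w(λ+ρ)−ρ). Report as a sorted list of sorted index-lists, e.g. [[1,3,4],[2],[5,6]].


Cartan matrix: type D_4 (|W|=192); un-permuting the 4 rows.

Each λ_j+ρ reduced to Ā_23; 4-tuples below use C's row order:

  λ_1 → (4, 0, 8, 10)
  λ_2 → (11, 1, 1, 1)
  λ_3 → (1, 0, 4, 5)
  λ_4 → (1, 0, 4, 5)
  λ_5 → (11, 1, 1, 1)
  λ_6 → (1, 0, 4, 5)
  λ_7 → (11, 1, 1, 1)
  λ_8 → (4, 0, 8, 10)
  λ_9 → (4, 0, 8, 10)
  λ_10 → (4, 0, 8, 10)

Partition of {1..10} into 3 W_23-dot-orbits:

[[1, 8, 9, 10], [2, 5, 7], [3, 4, 6]]


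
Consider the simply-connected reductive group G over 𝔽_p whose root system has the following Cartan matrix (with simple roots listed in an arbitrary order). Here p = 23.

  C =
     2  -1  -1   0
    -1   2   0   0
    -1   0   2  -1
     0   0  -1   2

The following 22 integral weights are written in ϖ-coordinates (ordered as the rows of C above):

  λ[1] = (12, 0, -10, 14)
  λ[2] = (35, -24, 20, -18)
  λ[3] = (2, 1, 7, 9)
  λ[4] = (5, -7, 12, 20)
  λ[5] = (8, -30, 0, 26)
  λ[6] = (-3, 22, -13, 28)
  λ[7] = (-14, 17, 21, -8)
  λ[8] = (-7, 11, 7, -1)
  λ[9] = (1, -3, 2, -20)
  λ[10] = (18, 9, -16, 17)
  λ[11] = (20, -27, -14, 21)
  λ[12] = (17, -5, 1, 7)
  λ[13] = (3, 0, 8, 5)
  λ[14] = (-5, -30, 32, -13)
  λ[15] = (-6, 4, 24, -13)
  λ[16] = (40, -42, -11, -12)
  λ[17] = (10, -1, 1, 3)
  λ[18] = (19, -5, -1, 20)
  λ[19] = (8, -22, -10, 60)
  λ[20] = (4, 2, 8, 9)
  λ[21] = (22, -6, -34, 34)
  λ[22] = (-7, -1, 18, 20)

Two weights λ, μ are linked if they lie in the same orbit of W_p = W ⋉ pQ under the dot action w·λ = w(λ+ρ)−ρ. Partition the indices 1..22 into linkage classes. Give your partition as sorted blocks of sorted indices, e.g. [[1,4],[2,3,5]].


Root system A_4: the 4×4 matrix C matches after relabeling.

Each λ_j+ρ reduced to Ā_23; 4-tuples below use C's row order:

    [1] (4, 1, 9, 6)
    [2] (11, 0, 2, 4)
    [3] (3, 2, 8, 10)
    [4] (11, 0, 2, 4)
    [5] (4, 1, 9, 6)
    [6] (6, 6, 2, 0)
    [7] (13, 1, 2, 3)
    [8] (6, 6, 2, 0)
    [9] (2, 14, 0, 3)
    [10] (4, 1, 9, 6)
    [11] (13, 1, 2, 3)
    [12] (13, 1, 2, 3)
    [13] (4, 1, 9, 6)
    [14] (11, 0, 2, 4)
    [15] (3, 2, 8, 10)
    [16] (3, 2, 8, 10)
    [17] (11, 0, 2, 4)
    [18] (2, 14, 0, 3)
    [19] (6, 6, 2, 0)
    [20] (4, 1, 9, 6)
    [21] (3, 2, 8, 10)
    [22] (11, 0, 2, 4)

These 22 weights hit 6 W_23-dot-orbits; sizes (5, 5, 4, 3, 3, 2):

[[1, 5, 10, 13, 20], [2, 4, 14, 17, 22], [3, 15, 16, 21], [6, 8, 19], [7, 11, 12], [9, 18]]


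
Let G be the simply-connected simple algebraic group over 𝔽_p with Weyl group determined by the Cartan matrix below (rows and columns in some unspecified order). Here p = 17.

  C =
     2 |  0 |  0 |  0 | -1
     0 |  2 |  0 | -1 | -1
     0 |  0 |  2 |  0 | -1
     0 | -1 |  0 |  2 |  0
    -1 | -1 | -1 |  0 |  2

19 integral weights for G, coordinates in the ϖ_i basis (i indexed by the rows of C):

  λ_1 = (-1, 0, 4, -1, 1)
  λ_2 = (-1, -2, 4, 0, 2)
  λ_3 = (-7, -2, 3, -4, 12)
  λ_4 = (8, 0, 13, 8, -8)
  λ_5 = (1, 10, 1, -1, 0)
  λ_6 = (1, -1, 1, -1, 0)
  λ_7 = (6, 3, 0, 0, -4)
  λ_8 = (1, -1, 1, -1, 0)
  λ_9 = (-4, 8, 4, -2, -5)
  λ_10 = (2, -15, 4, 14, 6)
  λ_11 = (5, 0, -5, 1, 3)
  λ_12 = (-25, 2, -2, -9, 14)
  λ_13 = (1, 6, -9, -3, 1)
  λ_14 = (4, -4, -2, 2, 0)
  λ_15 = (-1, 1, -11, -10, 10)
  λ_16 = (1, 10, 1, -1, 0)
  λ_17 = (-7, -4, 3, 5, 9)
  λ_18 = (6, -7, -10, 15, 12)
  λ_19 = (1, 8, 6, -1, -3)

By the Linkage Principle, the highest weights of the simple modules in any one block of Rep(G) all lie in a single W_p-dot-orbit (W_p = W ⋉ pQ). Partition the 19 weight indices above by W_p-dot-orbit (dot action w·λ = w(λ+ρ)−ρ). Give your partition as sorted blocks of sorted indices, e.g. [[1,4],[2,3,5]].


Cartan matrix: type D_5 (|W|=1920); un-permuting the 5 rows.

Ā_17 reps of the 19 weights (D_5, coords as presented):

  [1] (0, 1, 5, 0, 2);  [2] (0, 1, 5, 0, 2);  [3] (6, 1, 4, 2, 0);  [4] (0, 1, 5, 0, 2);  [5] (2, 0, 2, 0, 1);  [6] (2, 0, 2, 0, 1);  [7] (4, 1, 2, 1, 1);  [8] (2, 0, 2, 0, 1);  [9] (4, 1, 2, 1, 1);  [10] (4, 1, 2, 1, 1);  [11] (6, 1, 4, 2, 0);  [12] (0, 1, 5, 0, 2);  [13] (4, 1, 2, 1, 1);  [14] (2, 0, 2, 0, 1);  [15] (6, 1, 4, 2, 0);  [16] (2, 0, 2, 0, 1);  [17] (6, 1, 4, 2, 0);  [18] (6, 1, 4, 2, 0);  [19] (0, 1, 5, 0, 2)

4 distinct reps among the 19 weights ⇒ 4 W_17-linkage classes:

[[1, 2, 4, 12, 19], [3, 11, 15, 17, 18], [5, 6, 8, 14, 16], [7, 9, 10, 13]]


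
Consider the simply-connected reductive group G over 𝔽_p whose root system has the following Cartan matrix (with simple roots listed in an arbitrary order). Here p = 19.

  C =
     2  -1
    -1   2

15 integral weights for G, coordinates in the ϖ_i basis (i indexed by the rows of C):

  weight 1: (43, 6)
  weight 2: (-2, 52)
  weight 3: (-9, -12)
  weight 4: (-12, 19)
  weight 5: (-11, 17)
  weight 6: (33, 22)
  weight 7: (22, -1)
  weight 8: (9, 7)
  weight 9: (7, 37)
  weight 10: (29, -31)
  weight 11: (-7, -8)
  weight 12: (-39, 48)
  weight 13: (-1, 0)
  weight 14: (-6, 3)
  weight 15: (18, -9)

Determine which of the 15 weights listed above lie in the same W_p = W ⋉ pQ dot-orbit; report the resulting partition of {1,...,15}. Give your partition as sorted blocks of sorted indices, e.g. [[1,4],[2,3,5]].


Root system A_2: the 2×2 matrix C matches after relabeling.

W_19-reps of the 15 weights in Ā_19 (same 2-coord order as C):

  λ_1 → (7, 6);  λ_2 → (4, 1);  λ_3 → (11, 8);  λ_4 → (10, 8);  λ_5 → (10, 8);  λ_6 → (15, 4);  λ_7 → (15, 4);  λ_8 → (10, 8);  λ_9 → (11, 8);  λ_10 → (11, 8);  λ_11 → (7, 6);  λ_12 → (11, 8);  λ_13 → (0, 1);  λ_14 → (4, 1);  λ_15 → (11, 8)

The 15 indices split into 6 linkage classes (same alcove rep ⇔ same W_19-dot-orbit):

[[1, 11], [2, 14], [3, 9, 10, 12, 15], [4, 5, 8], [6, 7], [13]]


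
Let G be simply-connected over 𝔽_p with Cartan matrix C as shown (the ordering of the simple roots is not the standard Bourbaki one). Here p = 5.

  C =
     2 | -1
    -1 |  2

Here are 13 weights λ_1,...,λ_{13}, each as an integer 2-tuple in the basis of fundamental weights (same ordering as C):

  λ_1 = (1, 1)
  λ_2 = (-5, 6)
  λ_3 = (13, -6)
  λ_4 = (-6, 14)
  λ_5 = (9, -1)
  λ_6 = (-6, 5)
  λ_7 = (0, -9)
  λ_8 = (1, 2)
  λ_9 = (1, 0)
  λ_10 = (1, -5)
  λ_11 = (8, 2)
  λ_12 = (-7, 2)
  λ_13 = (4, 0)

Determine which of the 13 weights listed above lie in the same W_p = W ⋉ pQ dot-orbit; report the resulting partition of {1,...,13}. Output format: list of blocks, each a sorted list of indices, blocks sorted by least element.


Cartan matrix: type A_2 (|W|=6); un-permuting the 2 rows.

Each λ_j+ρ reduced to Ā_5; 2-tuples below use C's row order:

  [1] (2, 2);  [2] (2, 1);  [3] (4, 0);  [4] (0, 5);  [5] (0, 5);  [6] (4, 0);  [7] (2, 2);  [8] (2, 3);  [9] (2, 1);  [10] (2, 2);  [11] (2, 2);  [12] (2, 2);  [13] (4, 0)

Partition of {1..13} into 5 W_5-dot-orbits:

[[1, 7, 10, 11, 12], [2, 9], [3, 6, 13], [4, 5], [8]]


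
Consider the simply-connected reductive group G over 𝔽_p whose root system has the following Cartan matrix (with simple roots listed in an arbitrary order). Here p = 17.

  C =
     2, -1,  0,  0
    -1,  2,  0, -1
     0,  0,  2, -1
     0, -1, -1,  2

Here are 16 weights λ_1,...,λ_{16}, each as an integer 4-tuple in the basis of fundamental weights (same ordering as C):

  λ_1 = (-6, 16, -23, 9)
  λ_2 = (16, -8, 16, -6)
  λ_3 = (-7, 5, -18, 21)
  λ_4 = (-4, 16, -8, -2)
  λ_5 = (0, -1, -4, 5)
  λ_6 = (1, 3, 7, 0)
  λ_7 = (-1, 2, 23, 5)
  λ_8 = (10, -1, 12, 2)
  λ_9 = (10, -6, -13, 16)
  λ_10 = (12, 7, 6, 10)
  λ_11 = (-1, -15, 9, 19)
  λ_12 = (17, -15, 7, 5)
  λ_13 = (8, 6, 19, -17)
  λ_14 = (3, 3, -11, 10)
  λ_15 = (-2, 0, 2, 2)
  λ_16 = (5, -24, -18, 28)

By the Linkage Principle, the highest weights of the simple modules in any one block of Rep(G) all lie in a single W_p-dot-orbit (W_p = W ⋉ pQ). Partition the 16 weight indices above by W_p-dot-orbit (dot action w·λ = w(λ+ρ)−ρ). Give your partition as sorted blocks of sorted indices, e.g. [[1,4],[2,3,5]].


Root system A_4: the 4×4 matrix C matches after relabeling.

Folding the 16 weights λ_j+ρ into Ā_17 (reps in the given 4-coord order):

    1: (0, 5, 0, 7)
    2: (0, 5, 0, 7)
    3: (0, 5, 6, 0)
    4: (3, 6, 1, 7)
    5: (1, 0, 3, 3)
    6: (2, 4, 8, 1)
    7: (3, 6, 1, 7)
    8: (1, 0, 3, 3)
    9: (0, 5, 6, 0)
    10: (2, 4, 8, 1)
    11: (1, 0, 3, 3)
    12: (3, 6, 1, 7)
    13: (3, 6, 1, 7)
    14: (2, 4, 8, 1)
    15: (1, 0, 3, 3)
    16: (0, 5, 6, 0)

5 distinct reps among the 16 weights ⇒ 5 W_17-linkage classes:

[[1, 2], [3, 9, 16], [4, 7, 12, 13], [5, 8, 11, 15], [6, 10, 14]]


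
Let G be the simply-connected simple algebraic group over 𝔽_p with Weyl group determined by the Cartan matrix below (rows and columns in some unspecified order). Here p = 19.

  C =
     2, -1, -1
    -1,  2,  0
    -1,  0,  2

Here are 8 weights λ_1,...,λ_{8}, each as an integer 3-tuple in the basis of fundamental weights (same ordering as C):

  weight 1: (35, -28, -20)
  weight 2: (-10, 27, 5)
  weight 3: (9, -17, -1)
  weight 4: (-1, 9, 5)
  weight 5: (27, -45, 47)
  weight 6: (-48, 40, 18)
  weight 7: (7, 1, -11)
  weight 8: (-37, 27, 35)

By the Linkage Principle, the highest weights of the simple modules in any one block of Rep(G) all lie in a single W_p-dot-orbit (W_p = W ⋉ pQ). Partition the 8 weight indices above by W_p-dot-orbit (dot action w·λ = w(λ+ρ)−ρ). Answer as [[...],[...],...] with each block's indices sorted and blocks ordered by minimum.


Type A_3, rank 3, |W|=24; reorder rows/cols to standard.

λ_j+ρ reflected into Ā_19 (⟨·,θ^∨⟩≤19); 3-tuples as given:

  λ_1+ρ ↦ (2, 0, 8);  λ_2+ρ ↦ (0, 10, 6);  λ_3+ρ ↦ (0, 10, 6);  λ_4+ρ ↦ (0, 10, 6);  λ_5+ρ ↦ (0, 10, 6);  λ_6+ρ ↦ (0, 10, 6);  λ_7+ρ ↦ (2, 0, 8);  λ_8+ρ ↦ (2, 0, 8)

Partition of {1..8} into 2 W_19-dot-orbits:

[[1, 7, 8], [2, 3, 4, 5, 6]]


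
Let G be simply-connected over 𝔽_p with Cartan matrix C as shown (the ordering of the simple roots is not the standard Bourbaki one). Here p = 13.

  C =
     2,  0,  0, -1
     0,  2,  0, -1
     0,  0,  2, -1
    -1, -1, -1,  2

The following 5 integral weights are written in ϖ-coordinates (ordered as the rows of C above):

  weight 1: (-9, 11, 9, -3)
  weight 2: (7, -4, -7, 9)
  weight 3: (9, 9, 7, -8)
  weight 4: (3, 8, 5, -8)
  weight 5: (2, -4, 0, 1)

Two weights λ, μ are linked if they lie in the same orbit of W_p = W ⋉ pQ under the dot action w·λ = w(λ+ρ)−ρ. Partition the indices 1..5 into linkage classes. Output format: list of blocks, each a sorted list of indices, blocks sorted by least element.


Dynkin diagram of C (from the 6 off-diagonal −1 entries): D_4.

Ā_13 reps of the 5 weights (D_4, coords as presented):

  [1] (2, 2, 0, 1) · [2] (3, 2, 1, 3) · [3] (2, 2, 0, 1) · [4] (3, 2, 1, 3) · [5] (2, 2, 0, 1)

Linkage partition of the 5 weights (2 classes, p=13):

[[1, 3, 5], [2, 4]]


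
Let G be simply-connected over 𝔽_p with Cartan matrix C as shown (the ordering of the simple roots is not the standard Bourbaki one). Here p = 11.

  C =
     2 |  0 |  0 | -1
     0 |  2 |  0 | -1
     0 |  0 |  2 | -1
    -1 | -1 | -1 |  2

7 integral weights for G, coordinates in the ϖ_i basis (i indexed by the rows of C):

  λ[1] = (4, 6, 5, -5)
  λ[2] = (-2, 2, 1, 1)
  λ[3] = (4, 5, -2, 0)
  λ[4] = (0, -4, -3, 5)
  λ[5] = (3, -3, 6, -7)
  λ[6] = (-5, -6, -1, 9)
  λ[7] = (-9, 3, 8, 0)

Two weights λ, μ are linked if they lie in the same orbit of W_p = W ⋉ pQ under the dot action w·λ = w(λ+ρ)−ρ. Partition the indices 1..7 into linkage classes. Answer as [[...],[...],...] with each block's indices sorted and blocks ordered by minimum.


C ↔ D_4 under row/col permutation; |W(D_4)| = 192.

Ā_11 reps of the 7 weights (D_4, coords as presented):

    λ_1 → (1, 3, 2, 1)
    λ_2 → (1, 3, 2, 1)
    λ_3 → (4, 5, 0, 1)
    λ_4 → (1, 3, 2, 1)
    λ_5 → (1, 3, 2, 1)
    λ_6 → (4, 5, 0, 1)
    λ_7 → (1, 3, 2, 1)

Partition of {1..7} into 2 W_11-dot-orbits:

[[1, 2, 4, 5, 7], [3, 6]]


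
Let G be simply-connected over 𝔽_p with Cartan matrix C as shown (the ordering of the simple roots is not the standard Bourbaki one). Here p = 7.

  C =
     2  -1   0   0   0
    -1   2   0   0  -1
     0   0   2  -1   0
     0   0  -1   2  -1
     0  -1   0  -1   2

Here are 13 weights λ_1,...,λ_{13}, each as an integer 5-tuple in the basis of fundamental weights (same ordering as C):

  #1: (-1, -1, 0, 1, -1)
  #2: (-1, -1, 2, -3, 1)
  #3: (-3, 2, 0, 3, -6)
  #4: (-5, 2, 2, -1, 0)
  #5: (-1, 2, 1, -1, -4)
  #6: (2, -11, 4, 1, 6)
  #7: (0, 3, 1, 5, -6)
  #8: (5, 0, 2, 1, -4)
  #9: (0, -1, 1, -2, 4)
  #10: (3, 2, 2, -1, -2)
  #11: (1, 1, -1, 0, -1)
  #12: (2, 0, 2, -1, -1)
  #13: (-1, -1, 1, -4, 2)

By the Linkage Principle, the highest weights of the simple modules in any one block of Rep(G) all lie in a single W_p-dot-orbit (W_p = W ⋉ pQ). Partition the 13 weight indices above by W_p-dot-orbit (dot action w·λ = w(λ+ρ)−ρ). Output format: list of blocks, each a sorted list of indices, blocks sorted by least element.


Type A_5, rank 5, |W|=720; reorder rows/cols to standard.

Folding the 13 weights λ_j+ρ into Ā_7 (reps in the given 5-coord order):

    1: (0, 0, 1, 2, 0)
    2: (0, 0, 1, 2, 0)
    3: (2, 2, 0, 1, 0)
    4: (3, 1, 3, 0, 0)
    5: (0, 0, 1, 2, 0)
    6: (0, 0, 1, 2, 0)
    7: (1, 0, 1, 1, 4)
    8: (2, 2, 0, 1, 0)
    9: (1, 0, 1, 1, 4)
    10: (2, 2, 0, 1, 0)
    11: (2, 2, 0, 1, 0)
    12: (3, 1, 3, 0, 0)
    13: (0, 0, 1, 2, 0)

Grouping the 13 weights by Ā_7-representative: 4 linkage classes.

[[1, 2, 5, 6, 13], [3, 8, 10, 11], [4, 12], [7, 9]]


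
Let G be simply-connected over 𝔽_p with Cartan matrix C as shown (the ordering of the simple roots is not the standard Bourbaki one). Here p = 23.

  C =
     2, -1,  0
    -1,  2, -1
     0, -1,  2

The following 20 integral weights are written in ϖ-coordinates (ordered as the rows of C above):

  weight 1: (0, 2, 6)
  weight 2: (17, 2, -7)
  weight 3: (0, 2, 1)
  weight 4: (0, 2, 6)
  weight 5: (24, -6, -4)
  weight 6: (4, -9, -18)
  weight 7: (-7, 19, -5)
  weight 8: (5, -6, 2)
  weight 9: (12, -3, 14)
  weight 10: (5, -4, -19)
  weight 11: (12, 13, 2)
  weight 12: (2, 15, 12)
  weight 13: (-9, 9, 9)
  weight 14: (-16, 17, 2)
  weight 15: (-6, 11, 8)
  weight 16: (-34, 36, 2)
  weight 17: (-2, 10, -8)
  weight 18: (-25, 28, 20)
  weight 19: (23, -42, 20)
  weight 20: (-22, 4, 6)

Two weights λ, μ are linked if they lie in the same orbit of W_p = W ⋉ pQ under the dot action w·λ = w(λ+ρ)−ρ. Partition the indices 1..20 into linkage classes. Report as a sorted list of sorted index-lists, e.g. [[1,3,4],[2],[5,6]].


Root system A_3: the 3×3 matrix C matches after relabeling.

W_23-reps of the 20 weights in Ā_23 (same 3-coord order as C):

    [1] (1, 3, 7)
    [2] (15, 3, 3)
    [3] (1, 3, 2)
    [4] (1, 3, 7)
    [5] (15, 3, 3)
    [6] (15, 3, 3)
    [7] (6, 10, 4)
    [8] (1, 3, 2)
    [9] (8, 2, 10)
    [10] (15, 3, 3)
    [11] (6, 10, 4)
    [12] (6, 10, 4)
    [13] (8, 2, 10)
    [14] (15, 3, 3)
    [15] (5, 7, 9)
    [16] (6, 10, 4)
    [17] (1, 3, 7)
    [18] (1, 3, 2)
    [19] (1, 3, 2)
    [20] (5, 7, 9)

The 20 indices split into 6 linkage classes (same alcove rep ⇔ same W_23-dot-orbit):

[[1, 4, 17], [2, 5, 6, 10, 14], [3, 8, 18, 19], [7, 11, 12, 16], [9, 13], [15, 20]]


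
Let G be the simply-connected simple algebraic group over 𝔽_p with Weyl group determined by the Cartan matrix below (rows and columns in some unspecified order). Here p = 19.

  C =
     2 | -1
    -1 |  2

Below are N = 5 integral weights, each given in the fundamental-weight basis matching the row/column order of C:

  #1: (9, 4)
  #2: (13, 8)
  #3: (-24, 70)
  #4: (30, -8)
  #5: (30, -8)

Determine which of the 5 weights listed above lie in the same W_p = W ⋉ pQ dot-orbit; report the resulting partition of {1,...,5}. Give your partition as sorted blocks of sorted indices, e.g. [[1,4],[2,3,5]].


C ↔ A_2 under row/col permutation; |W(A_2)| = 6.

Alcove-folded reps (p=19, 5 weights, presented ϖ-order):

  1: (10, 5);  2: (10, 5);  3: (10, 5);  4: (7, 5);  5: (7, 5)

These 5 weights hit 2 W_19-dot-orbits; sizes (3, 2):

[[1, 2, 3], [4, 5]]


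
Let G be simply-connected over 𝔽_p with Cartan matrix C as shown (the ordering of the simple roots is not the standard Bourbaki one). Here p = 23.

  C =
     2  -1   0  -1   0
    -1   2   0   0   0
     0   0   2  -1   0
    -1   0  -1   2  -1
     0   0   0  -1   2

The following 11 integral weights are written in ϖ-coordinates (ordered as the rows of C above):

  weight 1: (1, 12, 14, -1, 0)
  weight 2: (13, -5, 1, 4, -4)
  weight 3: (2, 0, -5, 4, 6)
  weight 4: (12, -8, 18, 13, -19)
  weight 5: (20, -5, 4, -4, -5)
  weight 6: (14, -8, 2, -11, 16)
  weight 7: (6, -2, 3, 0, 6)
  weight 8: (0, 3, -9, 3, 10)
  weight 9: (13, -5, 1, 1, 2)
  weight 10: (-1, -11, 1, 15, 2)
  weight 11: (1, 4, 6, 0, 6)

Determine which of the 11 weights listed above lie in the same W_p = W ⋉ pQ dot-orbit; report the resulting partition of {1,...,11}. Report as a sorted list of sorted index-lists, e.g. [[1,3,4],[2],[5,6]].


C ↔ D_5 under row/col permutation; |W(D_5)| = 1920.

Each λ_j+ρ reduced to Ā_23; 5-tuples below use C's row order:

  λ_1+ρ ↦ (0, 5, 7, 1, 7) · λ_2+ρ ↦ (0, 4, 2, 2, 3) · λ_3+ρ ↦ (3, 1, 4, 1, 7) · λ_4+ρ ↦ (0, 4, 2, 2, 3) · λ_5+ρ ↦ (0, 4, 2, 2, 3) · λ_6+ρ ↦ (0, 5, 7, 1, 7) · λ_7+ρ ↦ (3, 1, 4, 1, 7) · λ_8+ρ ↦ (3, 1, 4, 1, 7) · λ_9+ρ ↦ (0, 4, 2, 2, 3) · λ_10+ρ ↦ (0, 4, 2, 2, 3) · λ_11+ρ ↦ (0, 5, 7, 1, 7)

Partition of {1..11} into 3 W_23-dot-orbits:

[[1, 6, 11], [2, 4, 5, 9, 10], [3, 7, 8]]


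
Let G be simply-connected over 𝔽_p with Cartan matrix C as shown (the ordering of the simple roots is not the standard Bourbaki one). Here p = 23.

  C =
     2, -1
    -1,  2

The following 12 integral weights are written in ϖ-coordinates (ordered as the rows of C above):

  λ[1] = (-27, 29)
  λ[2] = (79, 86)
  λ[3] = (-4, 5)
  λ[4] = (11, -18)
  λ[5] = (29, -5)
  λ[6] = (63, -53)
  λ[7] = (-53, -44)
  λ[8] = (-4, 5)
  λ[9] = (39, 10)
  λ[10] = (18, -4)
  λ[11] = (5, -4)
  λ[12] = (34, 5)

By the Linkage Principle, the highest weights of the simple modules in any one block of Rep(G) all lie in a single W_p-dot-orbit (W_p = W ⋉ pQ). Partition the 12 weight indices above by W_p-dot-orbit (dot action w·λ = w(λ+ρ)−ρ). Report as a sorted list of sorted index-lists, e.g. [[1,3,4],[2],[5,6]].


A_2 Cartan matrix, 2 simple roots permuted; ρ=(1,1).

λ_j+ρ reflected into Ā_23 (⟨·,θ^∨⟩≤23); 2-tuples as given:

  λ_1 → (16, 3);  λ_2 → (5, 12);  λ_3 → (3, 3);  λ_4 → (5, 12);  λ_5 → (16, 3);  λ_6 → (5, 12);  λ_7 → (3, 3);  λ_8 → (3, 3);  λ_9 → (5, 12);  λ_10 → (16, 3);  λ_11 → (3, 3);  λ_12 → (5, 12)

3 distinct reps among the 12 weights ⇒ 3 W_23-linkage classes:

[[1, 5, 10], [2, 4, 6, 9, 12], [3, 7, 8, 11]]


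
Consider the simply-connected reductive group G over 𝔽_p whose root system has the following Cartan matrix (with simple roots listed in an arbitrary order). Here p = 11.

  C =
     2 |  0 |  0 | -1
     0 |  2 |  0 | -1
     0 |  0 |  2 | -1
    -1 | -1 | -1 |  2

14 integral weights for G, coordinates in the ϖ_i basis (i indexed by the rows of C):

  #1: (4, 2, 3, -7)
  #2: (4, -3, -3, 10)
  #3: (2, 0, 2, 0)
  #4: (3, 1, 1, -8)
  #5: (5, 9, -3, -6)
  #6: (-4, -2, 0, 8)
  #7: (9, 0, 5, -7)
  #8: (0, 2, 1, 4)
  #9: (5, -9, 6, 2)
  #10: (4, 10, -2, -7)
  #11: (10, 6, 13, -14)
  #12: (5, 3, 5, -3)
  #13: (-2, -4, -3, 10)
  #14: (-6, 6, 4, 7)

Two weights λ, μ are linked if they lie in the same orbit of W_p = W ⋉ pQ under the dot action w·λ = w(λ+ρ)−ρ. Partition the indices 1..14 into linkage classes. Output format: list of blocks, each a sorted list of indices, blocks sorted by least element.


Type D_4, rank 4, |W|=192; reorder rows/cols to standard.

λ_j+ρ reflected into Ā_11 (⟨·,θ^∨⟩≤11); 4-tuples as given:

  λ_1+ρ ↦ (1, 3, 2, 0)
  λ_2+ρ ↦ (1, 2, 2, 0)
  λ_3+ρ ↦ (3, 1, 3, 1)
  λ_4+ρ ↦ (3, 1, 1, 1)
  λ_5+ρ ↦ (1, 3, 5, 1)
  λ_6+ρ ↦ (3, 1, 1, 1)
  λ_7+ρ ↦ (4, 5, 0, 1)
  λ_8+ρ ↦ (1, 3, 2, 0)
  λ_9+ρ ↦ (1, 3, 2, 0)
  λ_10+ρ ↦ (1, 3, 5, 1)
  λ_11+ρ ↦ (1, 3, 2, 0)
  λ_12+ρ ↦ (3, 1, 3, 1)
  λ_13+ρ ↦ (1, 3, 2, 0)
  λ_14+ρ ↦ (3, 1, 3, 1)

Partition of {1..14} into 6 W_11-dot-orbits:

[[1, 8, 9, 11, 13], [2], [3, 12, 14], [4, 6], [5, 10], [7]]


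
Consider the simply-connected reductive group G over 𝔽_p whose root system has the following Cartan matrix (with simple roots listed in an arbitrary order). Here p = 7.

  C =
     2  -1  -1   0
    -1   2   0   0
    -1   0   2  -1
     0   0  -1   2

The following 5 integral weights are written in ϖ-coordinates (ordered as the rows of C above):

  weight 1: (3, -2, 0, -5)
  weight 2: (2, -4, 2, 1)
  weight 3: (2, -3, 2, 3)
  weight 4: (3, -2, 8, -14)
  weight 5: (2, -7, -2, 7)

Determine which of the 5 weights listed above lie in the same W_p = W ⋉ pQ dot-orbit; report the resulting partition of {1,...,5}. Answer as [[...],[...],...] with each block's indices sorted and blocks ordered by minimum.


A_4 Cartan matrix, 4 simple roots permuted; ρ=(1,1,1,1).

Folding the 5 weights λ_j+ρ into Ā_7 (reps in the given 4-coord order):

  λ_1+ρ ↦ (0, 1, 3, 1) · λ_2+ρ ↦ (0, 2, 3, 1) · λ_3+ρ ↦ (0, 1, 3, 1) · λ_4+ρ ↦ (3, 1, 2, 1) · λ_5+ρ ↦ (0, 1, 3, 1)

Grouping the 5 weights by Ā_7-representative: 3 linkage classes.

[[1, 3, 5], [2], [4]]


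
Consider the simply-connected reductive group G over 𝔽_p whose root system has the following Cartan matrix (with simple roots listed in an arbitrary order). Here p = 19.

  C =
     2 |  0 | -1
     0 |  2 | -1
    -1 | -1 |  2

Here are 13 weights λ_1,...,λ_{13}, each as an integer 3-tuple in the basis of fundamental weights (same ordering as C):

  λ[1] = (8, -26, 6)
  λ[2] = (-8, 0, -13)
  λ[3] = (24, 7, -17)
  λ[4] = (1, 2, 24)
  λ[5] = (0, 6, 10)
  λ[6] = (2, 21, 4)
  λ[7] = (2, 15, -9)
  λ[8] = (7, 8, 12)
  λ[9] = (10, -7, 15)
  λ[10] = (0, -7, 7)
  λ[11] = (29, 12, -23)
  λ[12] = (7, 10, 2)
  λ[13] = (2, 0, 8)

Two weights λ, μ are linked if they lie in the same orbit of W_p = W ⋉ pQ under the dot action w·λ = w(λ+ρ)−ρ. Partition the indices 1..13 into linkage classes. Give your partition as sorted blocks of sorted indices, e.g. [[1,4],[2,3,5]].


C ↔ A_3 under row/col permutation; |W(A_3)| = 24.

Each λ_j+ρ reduced to Ā_19; 3-tuples below use C's row order:

    λ_1+ρ ↦ (3, 1, 9)
    λ_2+ρ ↦ (1, 7, 11)
    λ_3+ρ ↦ (3, 2, 8)
    λ_4+ρ ↦ (3, 2, 8)
    λ_5+ρ ↦ (1, 7, 11)
    λ_6+ρ ↦ (5, 8, 3)
    λ_7+ρ ↦ (5, 8, 3)
    λ_8+ρ ↦ (3, 2, 8)
    λ_9+ρ ↦ (3, 2, 8)
    λ_10+ρ ↦ (1, 6, 2)
    λ_11+ρ ↦ (3, 2, 8)
    λ_12+ρ ↦ (5, 8, 3)
    λ_13+ρ ↦ (3, 1, 9)

Partition of {1..13} into 5 W_19-dot-orbits:

[[1, 13], [2, 5], [3, 4, 8, 9, 11], [6, 7, 12], [10]]


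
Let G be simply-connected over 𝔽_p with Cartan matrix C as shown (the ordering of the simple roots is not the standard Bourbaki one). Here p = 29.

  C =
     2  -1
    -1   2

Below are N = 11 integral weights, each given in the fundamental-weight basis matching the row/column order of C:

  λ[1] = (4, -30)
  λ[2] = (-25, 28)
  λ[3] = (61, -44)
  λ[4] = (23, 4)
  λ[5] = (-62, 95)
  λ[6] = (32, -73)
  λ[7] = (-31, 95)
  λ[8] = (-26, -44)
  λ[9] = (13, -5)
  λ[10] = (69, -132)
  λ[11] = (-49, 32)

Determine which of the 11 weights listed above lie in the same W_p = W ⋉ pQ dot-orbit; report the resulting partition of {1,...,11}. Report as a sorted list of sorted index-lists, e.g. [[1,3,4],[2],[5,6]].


Dynkin diagram of C (from the 2 off-diagonal −1 entries): A_2.

λ_j+ρ reflected into Ā_29 (⟨·,θ^∨⟩≤29); 2-tuples as given:

  λ_1+ρ ↦ (24, 5) · λ_2+ρ ↦ (24, 5) · λ_3+ρ ↦ (10, 4) · λ_4+ρ ↦ (24, 5) · λ_5+ρ ↦ (20, 3) · λ_6+ρ ↦ (10, 4) · λ_7+ρ ↦ (8, 20) · λ_8+ρ ↦ (10, 4) · λ_9+ρ ↦ (10, 4) · λ_10+ρ ↦ (3, 12) · λ_11+ρ ↦ (10, 4)

Grouping the 11 weights by Ā_29-representative: 5 linkage classes.

[[1, 2, 4], [3, 6, 8, 9, 11], [5], [7], [10]]


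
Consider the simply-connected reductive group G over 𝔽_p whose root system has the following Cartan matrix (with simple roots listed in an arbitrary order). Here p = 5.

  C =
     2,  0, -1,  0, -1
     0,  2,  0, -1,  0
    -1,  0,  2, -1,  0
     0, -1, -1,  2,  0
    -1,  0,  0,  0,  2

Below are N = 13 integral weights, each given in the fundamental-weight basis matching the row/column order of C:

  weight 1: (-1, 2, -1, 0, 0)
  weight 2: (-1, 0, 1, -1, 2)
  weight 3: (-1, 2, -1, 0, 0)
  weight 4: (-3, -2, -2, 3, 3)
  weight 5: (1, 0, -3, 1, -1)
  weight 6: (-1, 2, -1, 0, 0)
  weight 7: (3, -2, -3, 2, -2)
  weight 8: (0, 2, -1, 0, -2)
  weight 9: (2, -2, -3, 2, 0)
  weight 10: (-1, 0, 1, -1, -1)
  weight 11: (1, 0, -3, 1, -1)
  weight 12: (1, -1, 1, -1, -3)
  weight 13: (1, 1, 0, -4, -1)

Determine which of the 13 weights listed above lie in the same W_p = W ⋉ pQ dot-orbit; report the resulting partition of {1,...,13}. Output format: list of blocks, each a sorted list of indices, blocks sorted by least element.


A_5 Cartan matrix, 5 simple roots permuted; ρ=(1,1,1,1,1).

Each λ_j+ρ reduced to Ā_5; 5-tuples below use C's row order:

    λ_1+ρ ↦ (0, 3, 0, 1, 1)
    λ_2+ρ ↦ (0, 0, 2, 0, 2)
    λ_3+ρ ↦ (0, 3, 0, 1, 1)
    λ_4+ρ ↦ (1, 1, 2, 0, 1)
    λ_5+ρ ↦ (0, 1, 2, 0, 0)
    λ_6+ρ ↦ (0, 3, 0, 1, 1)
    λ_7+ρ ↦ (1, 1, 2, 0, 1)
    λ_8+ρ ↦ (0, 3, 0, 1, 1)
    λ_9+ρ ↦ (1, 1, 2, 0, 1)
    λ_10+ρ ↦ (0, 1, 2, 0, 0)
    λ_11+ρ ↦ (0, 1, 2, 0, 0)
    λ_12+ρ ↦ (0, 0, 2, 0, 2)
    λ_13+ρ ↦ (0, 1, 2, 0, 0)

The 13 indices split into 4 linkage classes (same alcove rep ⇔ same W_5-dot-orbit):

[[1, 3, 6, 8], [2, 12], [4, 7, 9], [5, 10, 11, 13]]


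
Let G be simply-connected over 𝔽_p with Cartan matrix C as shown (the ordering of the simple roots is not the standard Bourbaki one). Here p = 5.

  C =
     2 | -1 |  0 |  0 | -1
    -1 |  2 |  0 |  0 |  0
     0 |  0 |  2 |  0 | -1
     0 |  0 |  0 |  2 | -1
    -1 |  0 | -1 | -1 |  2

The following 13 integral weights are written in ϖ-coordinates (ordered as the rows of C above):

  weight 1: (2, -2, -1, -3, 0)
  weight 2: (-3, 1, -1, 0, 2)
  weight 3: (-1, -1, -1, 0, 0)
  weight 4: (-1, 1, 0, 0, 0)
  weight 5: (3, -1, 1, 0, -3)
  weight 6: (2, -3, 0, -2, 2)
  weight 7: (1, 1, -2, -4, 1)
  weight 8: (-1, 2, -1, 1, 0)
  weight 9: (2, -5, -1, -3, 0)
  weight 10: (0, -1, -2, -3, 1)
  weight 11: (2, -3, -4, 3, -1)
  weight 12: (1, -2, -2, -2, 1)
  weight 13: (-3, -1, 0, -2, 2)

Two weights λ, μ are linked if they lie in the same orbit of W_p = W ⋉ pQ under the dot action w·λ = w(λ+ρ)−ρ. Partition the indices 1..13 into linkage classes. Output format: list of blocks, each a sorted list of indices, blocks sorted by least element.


Cartan matrix: type D_5 (|W|=1920); un-permuting the 5 rows.

Alcove-folded reps (p=5, 13 weights, presented ϖ-order):

    λ_1 → (1, 1, 1, 1, 0)
    λ_2 → (0, 0, 0, 1, 1)
    λ_3 → (0, 0, 0, 1, 1)
    λ_4 → (1, 1, 1, 1, 0)
    λ_5 → (0, 0, 0, 1, 1)
    λ_6 → (0, 2, 1, 1, 0)
    λ_7 → (1, 1, 1, 1, 0)
    λ_8 → (1, 1, 1, 1, 0)
    λ_9 → (0, 2, 1, 1, 0)
    λ_10 → (0, 0, 0, 1, 1)
    λ_11 → (0, 0, 0, 1, 1)
    λ_12 → (1, 1, 1, 1, 0)
    λ_13 → (0, 2, 1, 1, 0)

Grouping the 13 weights by Ā_5-representative: 3 linkage classes.

[[1, 4, 7, 8, 12], [2, 3, 5, 10, 11], [6, 9, 13]]


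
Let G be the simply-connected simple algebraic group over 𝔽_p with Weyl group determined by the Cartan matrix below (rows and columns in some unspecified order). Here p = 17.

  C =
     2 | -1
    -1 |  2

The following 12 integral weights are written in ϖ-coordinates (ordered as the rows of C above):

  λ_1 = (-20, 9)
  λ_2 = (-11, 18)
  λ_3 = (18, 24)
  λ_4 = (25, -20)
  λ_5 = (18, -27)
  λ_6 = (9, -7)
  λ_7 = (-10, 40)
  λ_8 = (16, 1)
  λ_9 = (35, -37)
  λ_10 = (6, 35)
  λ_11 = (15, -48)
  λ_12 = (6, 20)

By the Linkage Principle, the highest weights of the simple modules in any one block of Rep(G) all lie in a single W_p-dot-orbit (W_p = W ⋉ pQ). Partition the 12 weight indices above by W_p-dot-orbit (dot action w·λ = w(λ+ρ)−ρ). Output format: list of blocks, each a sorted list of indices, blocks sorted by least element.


Type A_2, rank 2, |W|=6; reorder rows/cols to standard.

Each λ_j+ρ reduced to Ā_17; 2-tuples below use C's row order:

    1: (8, 7)
    2: (8, 7)
    3: (2, 8)
    4: (2, 8)
    5: (2, 8)
    6: (4, 6)
    7: (8, 7)
    8: (15, 0)
    9: (15, 0)
    10: (8, 7)
    11: (13, 1)
    12: (4, 6)

Linkage partition of the 12 weights (5 classes, p=17):

[[1, 2, 7, 10], [3, 4, 5], [6, 12], [8, 9], [11]]


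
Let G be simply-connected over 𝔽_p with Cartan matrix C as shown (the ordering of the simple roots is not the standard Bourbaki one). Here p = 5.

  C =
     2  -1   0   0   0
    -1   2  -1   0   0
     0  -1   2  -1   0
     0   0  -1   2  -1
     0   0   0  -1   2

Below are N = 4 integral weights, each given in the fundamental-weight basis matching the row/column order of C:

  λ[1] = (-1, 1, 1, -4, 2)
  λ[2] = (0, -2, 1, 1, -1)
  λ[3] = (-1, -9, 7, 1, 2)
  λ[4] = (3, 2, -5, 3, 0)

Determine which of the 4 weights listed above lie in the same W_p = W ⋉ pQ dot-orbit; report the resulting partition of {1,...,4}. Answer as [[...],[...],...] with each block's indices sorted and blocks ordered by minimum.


Cartan matrix: type A_5 (|W|=720); un-permuting the 5 rows.

Alcove-folded reps (p=5, 4 weights, presented ϖ-order):

  [1] (0, 1, 1, 2, 0)
  [2] (0, 1, 1, 2, 0)
  [3] (3, 0, 0, 0, 2)
  [4] (0, 1, 1, 2, 0)

Linkage partition of the 4 weights (2 classes, p=5):

[[1, 2, 4], [3]]


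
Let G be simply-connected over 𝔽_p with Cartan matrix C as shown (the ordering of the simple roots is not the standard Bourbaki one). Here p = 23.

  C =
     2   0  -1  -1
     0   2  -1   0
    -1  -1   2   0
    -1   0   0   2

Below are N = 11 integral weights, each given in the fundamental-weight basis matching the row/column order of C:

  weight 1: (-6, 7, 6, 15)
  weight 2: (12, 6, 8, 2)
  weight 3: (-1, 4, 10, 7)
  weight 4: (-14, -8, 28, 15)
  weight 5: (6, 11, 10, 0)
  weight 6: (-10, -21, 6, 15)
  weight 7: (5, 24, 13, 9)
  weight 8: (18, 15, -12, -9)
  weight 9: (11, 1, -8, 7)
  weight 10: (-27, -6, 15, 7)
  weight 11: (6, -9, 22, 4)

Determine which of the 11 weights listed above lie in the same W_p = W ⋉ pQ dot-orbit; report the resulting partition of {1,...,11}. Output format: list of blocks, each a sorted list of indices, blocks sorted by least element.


C ↔ A_4 under row/col permutation; |W(A_4)| = 120.

Each λ_j+ρ reduced to Ā_23; 4-tuples below use C's row order:

  [1] (5, 5, 2, 8)
  [2] (7, 2, 7, 6)
  [3] (0, 4, 11, 7)
  [4] (7, 2, 7, 6)
  [5] (0, 4, 11, 7)
  [6] (7, 2, 7, 6)
  [7] (7, 2, 7, 6)
  [8] (0, 4, 11, 7)
  [9] (5, 5, 2, 8)
  [10] (5, 5, 2, 8)
  [11] (0, 4, 11, 7)

3 distinct reps among the 11 weights ⇒ 3 W_23-linkage classes:

[[1, 9, 10], [2, 4, 6, 7], [3, 5, 8, 11]]


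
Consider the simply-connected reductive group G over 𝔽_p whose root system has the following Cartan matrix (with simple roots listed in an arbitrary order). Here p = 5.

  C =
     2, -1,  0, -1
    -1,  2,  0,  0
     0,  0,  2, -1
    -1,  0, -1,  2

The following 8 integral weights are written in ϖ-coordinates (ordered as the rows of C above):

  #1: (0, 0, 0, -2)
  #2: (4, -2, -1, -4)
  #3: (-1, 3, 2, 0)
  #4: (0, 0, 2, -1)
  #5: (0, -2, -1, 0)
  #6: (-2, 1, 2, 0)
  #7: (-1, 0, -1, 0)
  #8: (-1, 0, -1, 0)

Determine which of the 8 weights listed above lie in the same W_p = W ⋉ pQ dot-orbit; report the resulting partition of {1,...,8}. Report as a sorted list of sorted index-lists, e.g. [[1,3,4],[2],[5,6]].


A_4 Cartan matrix, 4 simple roots permuted; ρ=(1,1,1,1).

λ_j+ρ reflected into Ā_5 (⟨·,θ^∨⟩≤5); 4-tuples as given:

  λ_1 → (0, 1, 0, 1);  λ_2 → (1, 1, 3, 0);  λ_3 → (0, 1, 0, 1);  λ_4 → (1, 1, 3, 0);  λ_5 → (0, 1, 0, 1);  λ_6 → (1, 1, 3, 0);  λ_7 → (0, 1, 0, 1);  λ_8 → (0, 1, 0, 1)

The 8 indices split into 2 linkage classes (same alcove rep ⇔ same W_5-dot-orbit):

[[1, 3, 5, 7, 8], [2, 4, 6]]


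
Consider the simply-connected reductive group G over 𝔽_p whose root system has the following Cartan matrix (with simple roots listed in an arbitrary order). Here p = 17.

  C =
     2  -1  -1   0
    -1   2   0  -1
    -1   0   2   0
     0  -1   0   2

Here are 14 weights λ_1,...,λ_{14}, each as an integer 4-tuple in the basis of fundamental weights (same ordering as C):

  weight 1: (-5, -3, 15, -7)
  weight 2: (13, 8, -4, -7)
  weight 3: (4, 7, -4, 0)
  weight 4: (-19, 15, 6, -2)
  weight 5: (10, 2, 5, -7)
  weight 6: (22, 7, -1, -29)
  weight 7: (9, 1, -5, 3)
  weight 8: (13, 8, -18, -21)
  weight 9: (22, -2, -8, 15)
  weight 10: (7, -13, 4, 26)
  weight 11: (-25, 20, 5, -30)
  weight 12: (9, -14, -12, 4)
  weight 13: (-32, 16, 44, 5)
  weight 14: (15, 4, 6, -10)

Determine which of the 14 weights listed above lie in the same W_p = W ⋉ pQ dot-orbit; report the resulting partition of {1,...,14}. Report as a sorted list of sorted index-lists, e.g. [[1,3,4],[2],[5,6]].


Type A_4, rank 4, |W|=120; reorder rows/cols to standard.

Each λ_j+ρ reduced to Ā_17; 4-tuples below use C's row order:

    [1] (6, 2, 4, 4)
    [2] (8, 3, 3, 0)
    [3] (2, 8, 3, 1)
    [4] (4, 1, 10, 1)
    [5] (8, 3, 3, 0)
    [6] (8, 3, 3, 0)
    [7] (6, 2, 4, 4)
    [8] (8, 3, 3, 0)
    [9] (4, 1, 10, 1)
    [10] (6, 2, 4, 4)
    [11] (2, 8, 3, 1)
    [12] (2, 8, 3, 1)
    [13] (8, 3, 3, 0)
    [14] (6, 2, 4, 4)

Partition of {1..14} into 4 W_17-dot-orbits:

[[1, 7, 10, 14], [2, 5, 6, 8, 13], [3, 11, 12], [4, 9]]


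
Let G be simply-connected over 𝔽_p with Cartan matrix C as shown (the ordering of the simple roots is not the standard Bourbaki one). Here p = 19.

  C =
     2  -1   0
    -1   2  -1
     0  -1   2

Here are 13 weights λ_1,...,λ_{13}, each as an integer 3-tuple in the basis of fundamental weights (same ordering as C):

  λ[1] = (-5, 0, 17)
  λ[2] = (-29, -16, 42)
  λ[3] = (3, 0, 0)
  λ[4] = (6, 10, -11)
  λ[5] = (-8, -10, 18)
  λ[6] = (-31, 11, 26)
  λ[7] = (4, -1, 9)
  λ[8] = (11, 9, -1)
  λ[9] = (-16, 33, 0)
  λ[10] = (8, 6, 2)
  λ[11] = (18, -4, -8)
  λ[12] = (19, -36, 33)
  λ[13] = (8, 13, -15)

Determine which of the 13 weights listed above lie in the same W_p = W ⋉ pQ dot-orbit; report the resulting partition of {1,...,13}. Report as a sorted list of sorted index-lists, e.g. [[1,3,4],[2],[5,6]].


C ↔ A_3 under row/col permutation; |W(A_3)| = 24.

Each λ_j+ρ reduced to Ā_19; 3-tuples below use C's row order:

  λ_1 → (1, 3, 15) · λ_2 → (5, 0, 10) · λ_3 → (4, 1, 1) · λ_4 → (7, 1, 10) · λ_5 → (9, 7, 3) · λ_6 → (7, 1, 10) · λ_7 → (5, 0, 10) · λ_8 → (9, 7, 3) · λ_9 → (1, 3, 15) · λ_10 → (9, 7, 3) · λ_11 → (9, 7, 3) · λ_12 → (1, 3, 15) · λ_13 → (5, 0, 10)

These 13 weights hit 5 W_19-dot-orbits; sizes (3, 3, 1, 2, 4):

[[1, 9, 12], [2, 7, 13], [3], [4, 6], [5, 8, 10, 11]]


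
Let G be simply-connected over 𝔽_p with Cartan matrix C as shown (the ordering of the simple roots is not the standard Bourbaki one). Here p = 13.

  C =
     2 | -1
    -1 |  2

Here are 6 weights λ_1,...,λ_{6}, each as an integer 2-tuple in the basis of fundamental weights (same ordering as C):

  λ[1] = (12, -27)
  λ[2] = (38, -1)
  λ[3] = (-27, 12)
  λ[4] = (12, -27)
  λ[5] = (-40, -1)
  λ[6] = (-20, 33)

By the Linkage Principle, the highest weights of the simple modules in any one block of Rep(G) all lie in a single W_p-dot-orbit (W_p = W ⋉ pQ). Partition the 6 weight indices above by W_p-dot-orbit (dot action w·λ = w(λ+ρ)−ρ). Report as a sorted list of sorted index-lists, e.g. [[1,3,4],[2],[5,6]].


C ↔ A_2 under row/col permutation; |W(A_2)| = 6.

W_13-reps of the 6 weights in Ā_13 (same 2-coord order as C):

  1: (0, 0);  2: (0, 0);  3: (0, 0);  4: (0, 0);  5: (0, 0);  6: (6, 2)

2 distinct reps among the 6 weights ⇒ 2 W_13-linkage classes:

[[1, 2, 3, 4, 5], [6]]


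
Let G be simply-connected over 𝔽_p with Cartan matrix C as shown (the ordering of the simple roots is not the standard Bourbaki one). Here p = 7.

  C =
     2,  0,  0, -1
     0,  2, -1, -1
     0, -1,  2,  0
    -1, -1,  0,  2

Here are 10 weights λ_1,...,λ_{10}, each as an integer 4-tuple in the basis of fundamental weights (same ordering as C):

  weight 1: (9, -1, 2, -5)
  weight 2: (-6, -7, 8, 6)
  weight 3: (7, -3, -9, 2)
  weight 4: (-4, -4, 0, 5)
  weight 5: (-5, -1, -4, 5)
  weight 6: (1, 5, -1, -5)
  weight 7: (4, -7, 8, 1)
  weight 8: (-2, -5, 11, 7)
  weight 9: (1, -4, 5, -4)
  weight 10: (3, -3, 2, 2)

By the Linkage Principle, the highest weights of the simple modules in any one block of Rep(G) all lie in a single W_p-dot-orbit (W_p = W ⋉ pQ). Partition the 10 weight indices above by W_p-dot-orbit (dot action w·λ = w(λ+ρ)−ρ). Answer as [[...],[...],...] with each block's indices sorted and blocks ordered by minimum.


Dynkin diagram of C (from the 6 off-diagonal −1 entries): A_4.

λ_j+ρ reflected into Ā_7 (⟨·,θ^∨⟩≤7); 4-tuples as given:

    [1] (3, 1, 2, 0)
    [2] (2, 2, 0, 2)
    [3] (2, 1, 0, 3)
    [4] (3, 1, 2, 0)
    [5] (3, 2, 0, 1)
    [6] (2, 2, 0, 2)
    [7] (2, 2, 0, 2)
    [8] (2, 1, 0, 3)
    [9] (3, 2, 0, 1)
    [10] (3, 2, 0, 1)

Grouping the 10 weights by Ā_7-representative: 4 linkage classes.

[[1, 4], [2, 6, 7], [3, 8], [5, 9, 10]]


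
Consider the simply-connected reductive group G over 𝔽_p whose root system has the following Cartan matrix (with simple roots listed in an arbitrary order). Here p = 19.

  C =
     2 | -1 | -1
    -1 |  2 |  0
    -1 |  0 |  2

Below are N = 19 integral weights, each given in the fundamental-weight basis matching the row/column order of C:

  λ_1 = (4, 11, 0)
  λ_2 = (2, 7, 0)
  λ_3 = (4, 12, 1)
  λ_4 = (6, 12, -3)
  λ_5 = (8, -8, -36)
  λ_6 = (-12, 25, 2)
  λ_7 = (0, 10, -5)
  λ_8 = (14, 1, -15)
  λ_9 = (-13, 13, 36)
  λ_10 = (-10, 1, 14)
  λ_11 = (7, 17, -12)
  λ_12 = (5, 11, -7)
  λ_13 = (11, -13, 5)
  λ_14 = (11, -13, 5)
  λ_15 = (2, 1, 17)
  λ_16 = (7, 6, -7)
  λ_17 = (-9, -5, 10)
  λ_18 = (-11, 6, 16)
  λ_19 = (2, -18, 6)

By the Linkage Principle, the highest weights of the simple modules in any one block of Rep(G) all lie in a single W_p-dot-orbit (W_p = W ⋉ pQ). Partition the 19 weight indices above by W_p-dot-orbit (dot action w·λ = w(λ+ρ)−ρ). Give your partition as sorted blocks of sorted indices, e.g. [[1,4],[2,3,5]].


Type A_3, rank 3, |W|=24; reorder rows/cols to standard.

Alcove-folded reps (p=19, 19 weights, presented ϖ-order):

  λ_1+ρ ↦ (5, 12, 1) · λ_2+ρ ↦ (3, 8, 1) · λ_3+ρ ↦ (5, 12, 1) · λ_4+ρ ↦ (5, 12, 1) · λ_5+ρ ↦ (7, 3, 7) · λ_6+ρ ↦ (3, 8, 1) · λ_7+ρ ↦ (3, 8, 1) · λ_8+ρ ↦ (1, 2, 14) · λ_9+ρ ↦ (5, 12, 1) · λ_10+ρ ↦ (2, 7, 6) · λ_11+ρ ↦ (3, 8, 1) · λ_12+ρ ↦ (0, 12, 6) · λ_13+ρ ↦ (0, 12, 6) · λ_14+ρ ↦ (0, 12, 6) · λ_15+ρ ↦ (1, 2, 14) · λ_16+ρ ↦ (2, 7, 6) · λ_17+ρ ↦ (3, 8, 1) · λ_18+ρ ↦ (7, 3, 7) · λ_19+ρ ↦ (7, 3, 7)

These 19 weights hit 6 W_19-dot-orbits; sizes (4, 5, 3, 2, 2, 3):

[[1, 3, 4, 9], [2, 6, 7, 11, 17], [5, 18, 19], [8, 15], [10, 16], [12, 13, 14]]
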